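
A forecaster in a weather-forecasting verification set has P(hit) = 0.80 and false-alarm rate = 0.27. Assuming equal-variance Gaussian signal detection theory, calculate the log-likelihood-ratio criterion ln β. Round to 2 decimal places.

z(H) = 0.842
z(FA) = -0.613
ln β = −½·[z(H)² − z(FA)²] = −0.5 × (0.709 − 0.376) = -0.1665

ln β = -0.17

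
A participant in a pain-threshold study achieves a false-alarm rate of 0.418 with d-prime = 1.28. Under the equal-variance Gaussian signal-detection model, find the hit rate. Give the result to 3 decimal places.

hit rate = 0.858

z(false-alarm rate) = z(0.418) = -0.2070
z(H) = z(FA) + d' = -0.2070 + 1.28 = 1.0730
hit rate = Φ(1.0730) = 0.8584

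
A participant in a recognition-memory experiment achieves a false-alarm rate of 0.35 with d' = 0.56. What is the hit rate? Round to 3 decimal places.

hit rate = 0.569

z(false-alarm rate) = z(0.35) = -0.3853
z(H) = z(FA) + d' = -0.3853 + 0.56 = 0.1747
hit rate = Φ(0.1747) = 0.5693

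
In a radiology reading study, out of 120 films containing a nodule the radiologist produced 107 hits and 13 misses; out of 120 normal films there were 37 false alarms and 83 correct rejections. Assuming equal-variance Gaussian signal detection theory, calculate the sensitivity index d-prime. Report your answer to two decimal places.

H = 107/120 = 0.8917
FA = 37/120 = 0.3083
z(H) = z(0.8917) = 1.2356
z(FA) = z(0.3083) = -0.5007
d' = z(H) − z(FA) = 1.2356 − (-0.5007) = 1.7363

d-prime = 1.74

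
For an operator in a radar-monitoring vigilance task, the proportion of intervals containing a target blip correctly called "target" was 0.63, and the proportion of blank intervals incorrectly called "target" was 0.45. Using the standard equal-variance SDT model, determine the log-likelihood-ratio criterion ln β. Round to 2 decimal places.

z(H) = 0.332
z(FA) = -0.126
ln β = −½·[z(H)² − z(FA)²] = −0.5 × (0.110 − 0.016) = -0.047

ln β = -0.05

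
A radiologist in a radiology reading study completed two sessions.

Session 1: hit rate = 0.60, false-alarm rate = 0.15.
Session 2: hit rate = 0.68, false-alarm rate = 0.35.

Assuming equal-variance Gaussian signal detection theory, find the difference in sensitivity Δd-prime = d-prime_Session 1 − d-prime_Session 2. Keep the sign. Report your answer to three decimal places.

Δd-prime = 0.437

Session 1: z(0.60) = 0.2533, z(0.15) = -1.0364, d' = 1.2897
Session 2: z(0.68) = 0.4677, z(0.35) = -0.3853, d' = 0.8530
Δd' = d'_Session 1 − d'_Session 2 = 1.2897 − 0.8530 = 0.4367
Session 1 has the higher sensitivity.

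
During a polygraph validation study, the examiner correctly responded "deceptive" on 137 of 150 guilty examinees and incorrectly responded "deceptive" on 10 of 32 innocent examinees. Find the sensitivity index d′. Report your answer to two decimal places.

d′ = 1.85

H = 137/150 = 0.9133
FA = 10/32 = 0.3125
Φ⁻¹(H) = Φ⁻¹(0.9133) = 1.361
Φ⁻¹(FA) = Φ⁻¹(0.3125) = -0.489
d' = z(H) − z(FA) = 1.361 − (-0.489) = 1.850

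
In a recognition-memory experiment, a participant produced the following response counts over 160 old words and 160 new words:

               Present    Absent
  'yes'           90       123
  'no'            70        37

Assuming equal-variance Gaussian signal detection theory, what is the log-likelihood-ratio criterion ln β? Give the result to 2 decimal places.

ln β = 0.26

H = 90/160 = 0.5625
FA = 123/160 = 0.7688
Φ⁻¹(0.5625) = 0.157, Φ⁻¹(0.7688) = 0.735
ln β = −½·[z(H)² − z(FA)²] = −0.5 × (0.025 − 0.540) = 0.2575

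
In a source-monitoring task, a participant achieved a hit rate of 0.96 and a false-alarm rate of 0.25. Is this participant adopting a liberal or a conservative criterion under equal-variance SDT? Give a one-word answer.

liberal

z(H) = 1.751, z(FA) = -0.674
c = −½·(z(H) + z(FA)) = -0.5385
c < 0 → liberal criterion (biased toward responding “yes”).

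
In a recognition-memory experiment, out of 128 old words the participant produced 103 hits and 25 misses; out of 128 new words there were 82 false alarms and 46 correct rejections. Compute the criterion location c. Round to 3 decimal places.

H = 103/128 = 0.8047
FA = 82/128 = 0.6406
Φ⁻¹(H) = Φ⁻¹(0.8047) = 0.8585
Φ⁻¹(FA) = Φ⁻¹(0.6406) = 0.3601
c = −½·[z(H) + z(FA)] = −0.5 × (0.8585 + 0.3601) = -0.6093

c = -0.609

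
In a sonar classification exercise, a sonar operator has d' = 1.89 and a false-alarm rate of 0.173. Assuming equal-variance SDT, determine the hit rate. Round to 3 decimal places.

z(false-alarm rate) = z(0.173) = -0.9424
z(H) = z(FA) + d' = -0.9424 + 1.89 = 0.9476
hit rate = Φ(0.9476) = 0.8283

hit rate = 0.828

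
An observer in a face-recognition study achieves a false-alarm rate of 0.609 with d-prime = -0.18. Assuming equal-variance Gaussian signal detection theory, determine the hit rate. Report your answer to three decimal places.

hit rate = 0.539

z(false-alarm rate) = z(0.609) = 0.2767
z(H) = z(FA) + d' = 0.2767 + (-0.18) = 0.0967
hit rate = Φ(0.0967) = 0.5385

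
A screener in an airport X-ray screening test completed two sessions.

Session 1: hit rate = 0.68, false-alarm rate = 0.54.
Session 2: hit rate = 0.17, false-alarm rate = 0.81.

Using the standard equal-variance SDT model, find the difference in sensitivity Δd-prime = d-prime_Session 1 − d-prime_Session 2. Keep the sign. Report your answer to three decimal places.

Δd-prime = 2.199

Session 1: z(0.68) = 0.4677, z(0.54) = 0.1004, d' = 0.3673
Session 2: z(0.17) = -0.9542, z(0.81) = 0.8779, d' = -1.8321
Δd' = d'_Session 1 − d'_Session 2 = 0.3673 − (-1.8321) = 2.1994
Session 1 has the higher sensitivity.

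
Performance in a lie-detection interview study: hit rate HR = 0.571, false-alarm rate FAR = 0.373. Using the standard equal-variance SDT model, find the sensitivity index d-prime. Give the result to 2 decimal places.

d-prime = 0.50

Φ⁻¹(H) = Φ⁻¹(0.571) = 0.179
Φ⁻¹(FA) = Φ⁻¹(0.373) = -0.324
d' = z(H) − z(FA) = 0.179 − (-0.324) = 0.503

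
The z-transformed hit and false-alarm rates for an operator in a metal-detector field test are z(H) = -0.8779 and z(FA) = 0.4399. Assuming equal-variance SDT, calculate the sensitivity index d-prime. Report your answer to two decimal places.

d' = z(H) − z(FA) = -0.8779 − 0.4399 = -1.3178

d-prime = -1.32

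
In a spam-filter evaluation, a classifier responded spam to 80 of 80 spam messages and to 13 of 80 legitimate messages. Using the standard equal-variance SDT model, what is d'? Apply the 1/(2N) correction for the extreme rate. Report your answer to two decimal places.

The hit rate is 80/80 = 1, so apply the 1/(2N) correction: H → 1 − 1/(2·80) = 0.99375.
z(H) = z(0.99375) = 2.498
z(FA) = z(0.16250) = -0.984
d' = 2.498 − (-0.984) = 3.482

d' = 3.48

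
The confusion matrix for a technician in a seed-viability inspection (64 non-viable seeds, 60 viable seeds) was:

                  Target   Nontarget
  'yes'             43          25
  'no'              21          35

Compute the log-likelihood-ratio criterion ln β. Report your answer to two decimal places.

H = 43/64 = 0.6719
FA = 25/60 = 0.4167
Φ⁻¹(0.6719) = 0.445, Φ⁻¹(0.4167) = -0.210
ln β = −½·[z(H)² − z(FA)²] = −0.5 × (0.198 − 0.044) = -0.077

ln β = -0.08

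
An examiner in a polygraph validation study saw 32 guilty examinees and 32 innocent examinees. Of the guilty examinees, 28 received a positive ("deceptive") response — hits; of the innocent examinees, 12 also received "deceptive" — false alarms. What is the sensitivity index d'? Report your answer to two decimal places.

d' = 1.47

H = 28/32 = 0.8750
FA = 12/32 = 0.3750
z(H) = 1.150
z(FA) = -0.319
d' = z(H) − z(FA) = 1.150 − (-0.319) = 1.469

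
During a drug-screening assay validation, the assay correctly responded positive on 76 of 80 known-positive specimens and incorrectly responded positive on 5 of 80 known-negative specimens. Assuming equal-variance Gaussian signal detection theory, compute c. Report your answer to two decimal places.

c = -0.06

H = 76/80 = 0.9500
FA = 5/80 = 0.0625
z(H) = 1.6449
z(FA) = -1.5341
c = −½·[z(H) + z(FA)] = −0.5 × (1.6449 + (-1.5341)) = -0.0554
c < 0: the assay has a liberal response bias.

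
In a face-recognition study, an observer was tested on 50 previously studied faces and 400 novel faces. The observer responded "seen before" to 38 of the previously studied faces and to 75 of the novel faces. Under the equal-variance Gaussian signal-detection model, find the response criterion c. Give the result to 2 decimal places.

c = 0.09

H = 38/50 = 0.7600
FA = 75/400 = 0.1875
z(H) = z(0.7600) = 0.706
z(FA) = z(0.1875) = -0.887
c = −½·[z(H) + z(FA)] = −0.5 × (0.706 + (-0.887)) = 0.0905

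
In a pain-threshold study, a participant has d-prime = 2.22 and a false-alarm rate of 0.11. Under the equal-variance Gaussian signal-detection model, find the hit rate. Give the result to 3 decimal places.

z(false-alarm rate) = z(0.11) = -1.2265
z(H) = z(FA) + d' = -1.2265 + 2.22 = 0.9935
hit rate = Φ(0.9935) = 0.8398

hit rate = 0.840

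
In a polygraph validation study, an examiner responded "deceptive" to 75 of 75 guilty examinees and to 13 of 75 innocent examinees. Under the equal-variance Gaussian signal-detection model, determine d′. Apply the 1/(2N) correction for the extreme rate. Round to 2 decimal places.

The hit rate is 75/75 = 1, so apply the 1/(2N) correction: H → 1 − 1/(2·75) = 0.99333.
z(H) = z(0.99333) = 2.475
z(FA) = z(0.17333) = -0.941
d' = 2.475 − (-0.941) = 3.416

d′ = 3.42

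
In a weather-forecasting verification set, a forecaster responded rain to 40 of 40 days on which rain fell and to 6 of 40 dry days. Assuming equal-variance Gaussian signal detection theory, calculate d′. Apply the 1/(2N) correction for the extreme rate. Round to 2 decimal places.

The hit rate is 40/40 = 1, so apply the 1/(2N) correction: H → 1 − 1/(2·40) = 0.98750.
z(H) = z(0.98750) = 2.241
z(FA) = z(0.15000) = -1.036
d' = 2.241 − (-1.036) = 3.277

d′ = 3.28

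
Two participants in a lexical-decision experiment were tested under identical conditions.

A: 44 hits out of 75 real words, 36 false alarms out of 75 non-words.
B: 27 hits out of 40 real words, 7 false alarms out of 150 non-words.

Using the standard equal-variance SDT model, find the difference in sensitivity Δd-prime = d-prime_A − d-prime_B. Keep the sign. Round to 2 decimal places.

Δd-prime = -1.86

A: z(0.5867) = 0.219, z(0.4800) = -0.050, d' = 0.269
B: z(0.6750) = 0.454, z(0.0467) = -1.678, d' = 2.132
Δd' = d'_A − d'_B = 0.269 − 2.132 = -1.863
B has the higher sensitivity.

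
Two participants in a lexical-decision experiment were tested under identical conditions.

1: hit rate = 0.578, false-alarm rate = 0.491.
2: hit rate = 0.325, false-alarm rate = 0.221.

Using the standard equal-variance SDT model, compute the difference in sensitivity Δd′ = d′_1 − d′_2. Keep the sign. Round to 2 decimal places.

Δd′ = -0.10

1: z(0.578) = 0.197, z(0.491) = -0.023, d' = 0.220
2: z(0.325) = -0.454, z(0.221) = -0.769, d' = 0.315
Δd' = d'_1 − d'_2 = 0.220 − 0.315 = -0.095
2 has the higher sensitivity.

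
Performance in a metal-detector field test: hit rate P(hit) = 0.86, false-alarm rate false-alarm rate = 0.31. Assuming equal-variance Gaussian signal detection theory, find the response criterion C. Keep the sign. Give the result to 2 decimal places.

C = -0.29

z(0.86) = 1.0803, z(0.31) = -0.4959
c = −½·[z(H) + z(FA)] = −0.5 × (1.0803 + (-0.4959)) = -0.2922
c < 0: the operator has a liberal response bias.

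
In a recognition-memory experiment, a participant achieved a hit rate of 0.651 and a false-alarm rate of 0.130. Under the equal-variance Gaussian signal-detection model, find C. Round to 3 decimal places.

Φ⁻¹(H) = Φ⁻¹(0.651) = 0.3880
Φ⁻¹(FA) = Φ⁻¹(0.130) = -1.1264
c = −½·[z(H) + z(FA)] = −0.5 × (0.3880 + (-1.1264)) = 0.3692
c > 0: the participant has a conservative response bias.

C = 0.369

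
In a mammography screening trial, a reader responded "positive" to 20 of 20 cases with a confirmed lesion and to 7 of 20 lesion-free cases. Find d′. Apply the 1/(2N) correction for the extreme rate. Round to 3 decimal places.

d′ = 2.345

The hit rate is 20/20 = 1, so apply the 1/(2N) correction: H → 1 − 1/(2·20) = 0.97500.
z(H) = z(0.97500) = 1.9600
z(FA) = z(0.35000) = -0.3853
d' = 1.9600 − (-0.3853) = 2.3453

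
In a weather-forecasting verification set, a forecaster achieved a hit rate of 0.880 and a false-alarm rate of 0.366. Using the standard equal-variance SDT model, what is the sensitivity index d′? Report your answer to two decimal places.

z(H) = 1.1750
z(FA) = -0.3425
d' = z(H) − z(FA) = 1.1750 − (-0.3425) = 1.5175

d′ = 1.52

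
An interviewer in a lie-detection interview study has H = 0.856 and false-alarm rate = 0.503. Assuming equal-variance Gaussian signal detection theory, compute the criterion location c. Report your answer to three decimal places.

Φ⁻¹(H) = 1.0625
Φ⁻¹(FA) = 0.0075
c = −½·[z(H) + z(FA)] = −0.5 × (1.0625 + 0.0075) = -0.5350

c = -0.535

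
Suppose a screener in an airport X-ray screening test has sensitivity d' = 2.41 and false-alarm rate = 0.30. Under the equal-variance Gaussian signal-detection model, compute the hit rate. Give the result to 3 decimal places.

hit rate = 0.970

z(false-alarm rate) = z(0.30) = -0.5244
z(H) = z(FA) + d' = -0.5244 + 2.41 = 1.8856
hit rate = Φ(1.8856) = 0.9703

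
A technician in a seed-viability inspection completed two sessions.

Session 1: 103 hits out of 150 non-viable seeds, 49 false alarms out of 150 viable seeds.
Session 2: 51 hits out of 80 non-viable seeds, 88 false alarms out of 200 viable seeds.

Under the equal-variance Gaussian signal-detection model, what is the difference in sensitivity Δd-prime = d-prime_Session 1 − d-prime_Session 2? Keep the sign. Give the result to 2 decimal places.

Session 1: z(0.6867) = 0.487, z(0.3267) = -0.449, d' = 0.936
Session 2: z(0.6375) = 0.352, z(0.4400) = -0.151, d' = 0.503
Δd' = d'_Session 1 − d'_Session 2 = 0.936 − 0.503 = 0.433
Session 1 has the higher sensitivity.

Δd-prime = 0.43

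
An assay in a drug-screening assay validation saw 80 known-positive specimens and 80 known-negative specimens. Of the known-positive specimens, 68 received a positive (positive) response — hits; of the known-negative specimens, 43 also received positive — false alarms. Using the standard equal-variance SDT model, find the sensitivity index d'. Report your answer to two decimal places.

d' = 0.94

H = 68/80 = 0.8500
FA = 43/80 = 0.5375
z(H) = z(0.8500) = 1.036
z(FA) = z(0.5375) = 0.094
d' = z(H) − z(FA) = 1.036 − 0.094 = 0.942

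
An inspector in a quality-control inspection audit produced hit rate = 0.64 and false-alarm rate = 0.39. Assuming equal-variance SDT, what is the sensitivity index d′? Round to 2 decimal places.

d′ = 0.64

Φ⁻¹(H) = Φ⁻¹(0.64) = 0.3585
Φ⁻¹(FA) = Φ⁻¹(0.39) = -0.2793
d' = z(H) − z(FA) = 0.3585 − (-0.2793) = 0.6378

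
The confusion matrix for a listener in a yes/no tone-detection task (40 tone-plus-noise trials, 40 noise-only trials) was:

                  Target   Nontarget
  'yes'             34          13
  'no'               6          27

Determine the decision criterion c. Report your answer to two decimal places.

c = -0.29

H = 34/40 = 0.8500
FA = 13/40 = 0.3250
z(0.8500) = 1.0364, z(0.3250) = -0.4538
c = −½·[z(H) + z(FA)] = −0.5 × (1.0364 + (-0.4538)) = -0.2913
c < 0: the listener has a liberal response bias.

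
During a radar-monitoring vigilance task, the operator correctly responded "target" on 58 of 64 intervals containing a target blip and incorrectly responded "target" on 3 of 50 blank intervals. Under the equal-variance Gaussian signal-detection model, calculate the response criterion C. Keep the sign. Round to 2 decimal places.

H = 58/64 = 0.9062
FA = 3/50 = 0.0600
z(H) = z(0.9062) = 1.3177
z(FA) = z(0.0600) = -1.5548
c = −½·[z(H) + z(FA)] = −0.5 × (1.3177 + (-1.5548)) = 0.11855

C = 0.12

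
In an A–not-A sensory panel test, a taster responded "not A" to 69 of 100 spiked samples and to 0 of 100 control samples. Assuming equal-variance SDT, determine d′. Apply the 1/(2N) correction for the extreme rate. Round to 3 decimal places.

d′ = 3.072

The false-alarm rate is 0/100 = 0, so apply the 1/(2N) correction: FA → 1/(2·100) = 0.00500.
z(H) = z(0.69000) = 0.4959
z(FA) = z(0.00500) = -2.5758
d' = 0.4959 − (-2.5758) = 3.0717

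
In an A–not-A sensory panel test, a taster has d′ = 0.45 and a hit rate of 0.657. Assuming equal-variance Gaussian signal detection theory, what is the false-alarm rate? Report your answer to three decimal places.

false-alarm rate = 0.482

z(hit rate) = z(0.657) = 0.4043
z(FA) = z(H) − d' = 0.4043 − 0.45 = -0.0457
false-alarm rate = Φ(-0.0457) = 0.4818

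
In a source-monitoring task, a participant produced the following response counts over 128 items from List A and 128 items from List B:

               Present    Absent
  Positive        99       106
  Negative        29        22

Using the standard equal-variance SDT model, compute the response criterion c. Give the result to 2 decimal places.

H = 99/128 = 0.7734
FA = 106/128 = 0.8281
z(H) = z(0.7734) = 0.750
z(FA) = z(0.8281) = 0.947
c = −½·[z(H) + z(FA)] = −0.5 × (0.750 + 0.947) = -0.8485
c < 0: the participant has a liberal response bias.

c = -0.85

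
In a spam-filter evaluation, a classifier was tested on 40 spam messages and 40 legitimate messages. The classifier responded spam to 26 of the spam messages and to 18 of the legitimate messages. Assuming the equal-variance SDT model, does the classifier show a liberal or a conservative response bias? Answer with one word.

liberal

z(H) = 0.385, z(FA) = -0.126
c = −½·(z(H) + z(FA)) = -0.1295
c < 0 → liberal criterion (biased toward responding “yes”).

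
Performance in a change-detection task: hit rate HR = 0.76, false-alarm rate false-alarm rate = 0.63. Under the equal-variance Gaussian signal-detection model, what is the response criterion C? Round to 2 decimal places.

C = -0.52

Φ⁻¹(0.76) = 0.7063, Φ⁻¹(0.63) = 0.3319
c = −½·[z(H) + z(FA)] = −0.5 × (0.7063 + 0.3319) = -0.5191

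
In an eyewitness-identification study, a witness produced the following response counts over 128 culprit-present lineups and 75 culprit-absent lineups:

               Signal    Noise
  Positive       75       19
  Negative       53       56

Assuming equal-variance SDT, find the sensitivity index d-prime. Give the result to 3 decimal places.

d-prime = 0.881

H = 75/128 = 0.5859
FA = 19/75 = 0.2533
z(0.5859) = 0.2170, z(0.2533) = -0.6641
d' = z(H) − z(FA) = 0.2170 − (-0.6641) = 0.8811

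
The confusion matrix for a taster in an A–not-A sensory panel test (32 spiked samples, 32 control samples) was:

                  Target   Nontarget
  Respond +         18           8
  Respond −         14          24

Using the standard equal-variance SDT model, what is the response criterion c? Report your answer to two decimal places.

c = 0.26

H = 18/32 = 0.5625
FA = 8/32 = 0.2500
z(H) = z(0.5625) = 0.157
z(FA) = z(0.2500) = -0.674
c = −½·[z(H) + z(FA)] = −0.5 × (0.157 + (-0.674)) = 0.2585
c > 0: the taster has a conservative response bias.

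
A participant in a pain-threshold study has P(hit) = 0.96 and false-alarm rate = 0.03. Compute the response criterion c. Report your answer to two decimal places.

Φ⁻¹(H) = Φ⁻¹(0.96) = 1.7507
Φ⁻¹(FA) = Φ⁻¹(0.03) = -1.8808
c = −½·[z(H) + z(FA)] = −0.5 × (1.7507 + (-1.8808)) = 0.06505
c > 0: the participant has a conservative response bias.

c = 0.07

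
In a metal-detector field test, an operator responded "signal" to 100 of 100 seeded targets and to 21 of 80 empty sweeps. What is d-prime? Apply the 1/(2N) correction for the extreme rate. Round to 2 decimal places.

d-prime = 3.21

The hit rate is 100/100 = 1, so apply the 1/(2N) correction: H → 1 − 1/(2·100) = 0.99500.
z(H) = z(0.99500) = 2.576
z(FA) = z(0.26250) = -0.636
d' = 2.576 − (-0.636) = 3.212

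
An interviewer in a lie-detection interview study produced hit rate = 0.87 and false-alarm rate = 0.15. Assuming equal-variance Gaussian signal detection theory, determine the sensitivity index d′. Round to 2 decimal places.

z(H) = 1.126
z(FA) = -1.036
d' = z(H) − z(FA) = 1.126 − (-1.036) = 2.162

d′ = 2.16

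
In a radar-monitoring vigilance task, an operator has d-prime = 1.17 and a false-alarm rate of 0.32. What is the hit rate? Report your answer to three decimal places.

hit rate = 0.759

z(false-alarm rate) = z(0.32) = -0.4677
z(H) = z(FA) + d' = -0.4677 + 1.17 = 0.7023
hit rate = Φ(0.7023) = 0.7588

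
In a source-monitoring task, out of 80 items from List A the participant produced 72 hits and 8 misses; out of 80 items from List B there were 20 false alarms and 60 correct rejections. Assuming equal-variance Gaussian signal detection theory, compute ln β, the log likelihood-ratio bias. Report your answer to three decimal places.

H = 72/80 = 0.9000
FA = 20/80 = 0.2500
z(0.9000) = 1.2816, z(0.2500) = -0.6745
ln β = −½·[z(H)² − z(FA)²] = −0.5 × (1.6425 − 0.4550) = -0.59375

ln β = -0.594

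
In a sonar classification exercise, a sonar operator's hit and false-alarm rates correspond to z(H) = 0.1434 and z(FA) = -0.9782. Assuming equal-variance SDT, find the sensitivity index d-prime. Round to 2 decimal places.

d' = z(H) − z(FA) = 0.1434 − (-0.9782) = 1.1216

d-prime = 1.12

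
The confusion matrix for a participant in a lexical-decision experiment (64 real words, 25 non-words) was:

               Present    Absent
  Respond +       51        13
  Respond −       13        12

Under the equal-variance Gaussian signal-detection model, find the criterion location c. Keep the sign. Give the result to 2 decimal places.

H = 51/64 = 0.7969
FA = 13/25 = 0.5200
z(H) = 0.8306
z(FA) = 0.0502
c = −½·[z(H) + z(FA)] = −0.5 × (0.8306 + 0.0502) = -0.4404
c < 0: the participant has a liberal response bias.

c = -0.44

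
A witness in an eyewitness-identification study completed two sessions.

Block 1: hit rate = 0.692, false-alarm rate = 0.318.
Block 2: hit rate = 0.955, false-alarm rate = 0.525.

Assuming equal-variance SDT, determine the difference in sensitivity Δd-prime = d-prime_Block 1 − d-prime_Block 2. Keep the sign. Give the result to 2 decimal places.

Δd-prime = -0.66

Block 1: z(0.692) = 0.502, z(0.318) = -0.473, d' = 0.975
Block 2: z(0.955) = 1.695, z(0.525) = 0.063, d' = 1.632
Δd' = d'_Block 1 − d'_Block 2 = 0.975 − 1.632 = -0.657
Block 2 has the higher sensitivity.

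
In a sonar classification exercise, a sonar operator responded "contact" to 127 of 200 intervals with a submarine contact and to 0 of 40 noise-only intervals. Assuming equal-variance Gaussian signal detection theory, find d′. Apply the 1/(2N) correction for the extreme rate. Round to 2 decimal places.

The false-alarm rate is 0/40 = 0, so apply the 1/(2N) correction: FA → 1/(2·40) = 0.01250.
z(H) = z(0.63500) = 0.345
z(FA) = z(0.01250) = -2.241
d' = 0.345 − (-2.241) = 2.586

d′ = 2.59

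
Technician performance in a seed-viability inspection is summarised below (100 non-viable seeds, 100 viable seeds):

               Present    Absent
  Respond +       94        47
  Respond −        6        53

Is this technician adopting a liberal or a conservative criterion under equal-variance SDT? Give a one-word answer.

z(H) = 1.555, z(FA) = -0.075
c = −½·(z(H) + z(FA)) = -0.740
c < 0 → liberal criterion (biased toward responding “yes”).

liberal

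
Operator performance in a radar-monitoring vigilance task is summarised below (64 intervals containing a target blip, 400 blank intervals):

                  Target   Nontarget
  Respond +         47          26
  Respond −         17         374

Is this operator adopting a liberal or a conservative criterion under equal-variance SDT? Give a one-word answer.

z(H) = 0.626, z(FA) = -1.514
c = −½·(z(H) + z(FA)) = 0.444
c > 0 → conservative criterion (biased toward responding “no”).

conservative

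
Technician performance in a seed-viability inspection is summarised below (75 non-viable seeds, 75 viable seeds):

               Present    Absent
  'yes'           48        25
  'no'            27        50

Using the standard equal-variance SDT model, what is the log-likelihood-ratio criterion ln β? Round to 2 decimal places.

ln β = 0.03

H = 48/75 = 0.6400
FA = 25/75 = 0.3333
Φ⁻¹(H) = Φ⁻¹(0.6400) = 0.358
Φ⁻¹(FA) = Φ⁻¹(0.3333) = -0.431
ln β = −½·[z(H)² − z(FA)²] = −0.5 × (0.128 − 0.186) = 0.029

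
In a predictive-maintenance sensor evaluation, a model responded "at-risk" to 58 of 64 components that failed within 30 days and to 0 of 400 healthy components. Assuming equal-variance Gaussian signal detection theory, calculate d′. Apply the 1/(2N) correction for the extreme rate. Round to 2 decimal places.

The false-alarm rate is 0/400 = 0, so apply the 1/(2N) correction: FA → 1/(2·400) = 0.00125.
z(H) = z(0.90625) = 1.318
z(FA) = z(0.00125) = -3.023
d' = 1.318 − (-3.023) = 4.341

d′ = 4.34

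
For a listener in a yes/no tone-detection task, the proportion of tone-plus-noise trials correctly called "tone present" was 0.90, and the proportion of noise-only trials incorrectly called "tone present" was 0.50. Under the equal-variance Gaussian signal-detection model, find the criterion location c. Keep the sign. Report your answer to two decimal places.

c = -0.64

Φ⁻¹(H) = 1.282
Φ⁻¹(FA) = 0.000
c = −½·[z(H) + z(FA)] = −0.5 × (1.282 + 0.000) = -0.641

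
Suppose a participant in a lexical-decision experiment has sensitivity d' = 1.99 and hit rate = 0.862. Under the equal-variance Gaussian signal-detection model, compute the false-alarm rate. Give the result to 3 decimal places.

false-alarm rate = 0.184

z(hit rate) = z(0.862) = 1.0893
z(FA) = z(H) − d' = 1.0893 − 1.99 = -0.9007
false-alarm rate = Φ(-0.9007) = 0.1839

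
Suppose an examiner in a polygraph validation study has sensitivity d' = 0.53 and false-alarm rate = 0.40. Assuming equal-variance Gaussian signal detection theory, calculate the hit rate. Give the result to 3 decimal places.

hit rate = 0.609

z(false-alarm rate) = z(0.40) = -0.2533
z(H) = z(FA) + d' = -0.2533 + 0.53 = 0.2767
hit rate = Φ(0.2767) = 0.6090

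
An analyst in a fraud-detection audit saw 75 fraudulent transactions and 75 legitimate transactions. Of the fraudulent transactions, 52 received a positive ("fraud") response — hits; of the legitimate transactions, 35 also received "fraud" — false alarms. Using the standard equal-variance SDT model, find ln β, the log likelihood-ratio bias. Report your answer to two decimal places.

H = 52/75 = 0.6933
FA = 35/75 = 0.4667
z(H) = z(0.6933) = 0.505
z(FA) = z(0.4667) = -0.084
ln β = −½·[z(H)² − z(FA)²] = −0.5 × (0.255 − 0.007) = -0.124

ln β = -0.12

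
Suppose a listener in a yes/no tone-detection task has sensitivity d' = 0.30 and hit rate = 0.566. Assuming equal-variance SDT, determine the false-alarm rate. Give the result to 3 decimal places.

z(hit rate) = z(0.566) = 0.1662
z(FA) = z(H) − d' = 0.1662 − 0.30 = -0.1338
false-alarm rate = Φ(-0.1338) = 0.4468

false-alarm rate = 0.447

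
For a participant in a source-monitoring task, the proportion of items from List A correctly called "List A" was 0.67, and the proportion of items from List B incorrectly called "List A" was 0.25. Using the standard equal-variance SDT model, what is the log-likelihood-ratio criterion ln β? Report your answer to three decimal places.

z(H) = z(0.67) = 0.4399
z(FA) = z(0.25) = -0.6745
ln β = −½·[z(H)² − z(FA)²] = −0.5 × (0.1935 − 0.4550) = 0.13075

ln β = 0.131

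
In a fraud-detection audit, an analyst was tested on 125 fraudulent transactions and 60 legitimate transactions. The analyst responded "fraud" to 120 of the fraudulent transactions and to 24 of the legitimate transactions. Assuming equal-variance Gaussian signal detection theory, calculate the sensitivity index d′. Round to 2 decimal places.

H = 120/125 = 0.9600
FA = 24/60 = 0.4000
z(H) = 1.7507
z(FA) = -0.2533
d' = z(H) − z(FA) = 1.7507 − (-0.2533) = 2.0040

d′ = 2.00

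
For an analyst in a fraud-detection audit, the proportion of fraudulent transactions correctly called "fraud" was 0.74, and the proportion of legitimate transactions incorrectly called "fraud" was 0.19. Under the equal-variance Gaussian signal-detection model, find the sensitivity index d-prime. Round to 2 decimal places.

d-prime = 1.52

z(H) = 0.643
z(FA) = -0.878
d' = z(H) − z(FA) = 0.643 − (-0.878) = 1.521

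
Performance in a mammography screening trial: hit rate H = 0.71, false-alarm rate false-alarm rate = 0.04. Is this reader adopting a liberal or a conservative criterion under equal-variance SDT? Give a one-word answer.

z(H) = 0.553, z(FA) = -1.751
c = −½·(z(H) + z(FA)) = 0.599
c > 0 → conservative criterion (biased toward responding “no”).

conservative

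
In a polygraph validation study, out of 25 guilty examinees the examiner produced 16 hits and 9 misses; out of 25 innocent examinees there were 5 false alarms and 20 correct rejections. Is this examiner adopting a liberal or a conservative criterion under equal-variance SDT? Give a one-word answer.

z(H) = 0.358, z(FA) = -0.842
c = −½·(z(H) + z(FA)) = 0.242
c > 0 → conservative criterion (biased toward responding “no”).

conservative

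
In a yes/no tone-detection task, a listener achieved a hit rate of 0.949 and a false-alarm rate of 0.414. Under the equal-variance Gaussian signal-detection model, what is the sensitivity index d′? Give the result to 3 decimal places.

Φ⁻¹(H) = Φ⁻¹(0.949) = 1.6352
Φ⁻¹(FA) = Φ⁻¹(0.414) = -0.2173
d' = z(H) − z(FA) = 1.6352 − (-0.2173) = 1.8525

d′ = 1.853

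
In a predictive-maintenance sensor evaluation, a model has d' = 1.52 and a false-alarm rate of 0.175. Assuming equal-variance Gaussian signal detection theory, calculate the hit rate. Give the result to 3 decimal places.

hit rate = 0.721

z(false-alarm rate) = z(0.175) = -0.9346
z(H) = z(FA) + d' = -0.9346 + 1.52 = 0.5854
hit rate = Φ(0.5854) = 0.7209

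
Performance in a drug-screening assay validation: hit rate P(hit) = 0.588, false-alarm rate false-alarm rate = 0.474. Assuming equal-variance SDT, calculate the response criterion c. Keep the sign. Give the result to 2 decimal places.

Φ⁻¹(0.588) = 0.222, Φ⁻¹(0.474) = -0.065
c = −½·[z(H) + z(FA)] = −0.5 × (0.222 + (-0.065)) = -0.0785
c < 0: the assay has a liberal response bias.

c = -0.08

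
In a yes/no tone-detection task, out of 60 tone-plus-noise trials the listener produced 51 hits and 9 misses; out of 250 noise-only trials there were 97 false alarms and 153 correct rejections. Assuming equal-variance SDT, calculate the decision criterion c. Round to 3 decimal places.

c = -0.376

H = 51/60 = 0.8500
FA = 97/250 = 0.3880
z(H) = z(0.8500) = 1.0364
z(FA) = z(0.3880) = -0.2845
c = −½·[z(H) + z(FA)] = −0.5 × (1.0364 + (-0.2845)) = -0.37595
c < 0: the listener has a liberal response bias.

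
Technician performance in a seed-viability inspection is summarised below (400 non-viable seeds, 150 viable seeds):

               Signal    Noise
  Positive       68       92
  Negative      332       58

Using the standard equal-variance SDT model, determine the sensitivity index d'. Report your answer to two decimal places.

d' = -1.24

H = 68/400 = 0.1700
FA = 92/150 = 0.6133
z(H) = -0.954
z(FA) = 0.288
d' = z(H) − z(FA) = -0.954 − 0.288 = -1.242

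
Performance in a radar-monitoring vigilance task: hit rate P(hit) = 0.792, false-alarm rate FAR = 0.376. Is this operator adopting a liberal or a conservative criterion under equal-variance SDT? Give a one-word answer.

z(H) = 0.813, z(FA) = -0.316
c = −½·(z(H) + z(FA)) = -0.2485
c < 0 → liberal criterion (biased toward responding “yes”).

liberal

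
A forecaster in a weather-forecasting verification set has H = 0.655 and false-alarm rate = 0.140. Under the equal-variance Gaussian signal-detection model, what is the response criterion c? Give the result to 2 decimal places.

c = 0.34

z(0.655) = 0.3989, z(0.140) = -1.0803
c = −½·[z(H) + z(FA)] = −0.5 × (0.3989 + (-1.0803)) = 0.3407
c > 0: the forecaster has a conservative response bias.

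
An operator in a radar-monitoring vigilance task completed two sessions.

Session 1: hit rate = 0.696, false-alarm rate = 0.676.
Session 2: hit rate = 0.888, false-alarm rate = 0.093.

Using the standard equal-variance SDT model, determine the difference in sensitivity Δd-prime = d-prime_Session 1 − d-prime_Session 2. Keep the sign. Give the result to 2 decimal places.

Session 1: z(0.696) = 0.513, z(0.676) = 0.457, d' = 0.056
Session 2: z(0.888) = 1.216, z(0.093) = -1.323, d' = 2.539
Δd' = d'_Session 1 − d'_Session 2 = 0.056 − 2.539 = -2.483
Session 2 has the higher sensitivity.

Δd-prime = -2.48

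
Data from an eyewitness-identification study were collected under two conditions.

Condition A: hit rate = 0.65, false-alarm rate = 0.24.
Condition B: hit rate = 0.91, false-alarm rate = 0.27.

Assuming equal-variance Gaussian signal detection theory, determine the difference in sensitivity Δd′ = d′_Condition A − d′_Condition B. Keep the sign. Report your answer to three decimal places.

Δd′ = -0.862

Condition A: z(0.65) = 0.3853, z(0.24) = -0.7063, d' = 1.0916
Condition B: z(0.91) = 1.3408, z(0.27) = -0.6128, d' = 1.9536
Δd' = d'_Condition A − d'_Condition B = 1.0916 − 1.9536 = -0.8620
Condition B has the higher sensitivity.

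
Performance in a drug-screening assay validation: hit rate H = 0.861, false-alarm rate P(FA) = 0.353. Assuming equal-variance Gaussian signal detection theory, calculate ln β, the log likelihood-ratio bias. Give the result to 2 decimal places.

ln β = -0.52

Φ⁻¹(H) = Φ⁻¹(0.861) = 1.085
Φ⁻¹(FA) = Φ⁻¹(0.353) = -0.377
ln β = −½·[z(H)² − z(FA)²] = −0.5 × (1.177 − 0.142) = -0.5175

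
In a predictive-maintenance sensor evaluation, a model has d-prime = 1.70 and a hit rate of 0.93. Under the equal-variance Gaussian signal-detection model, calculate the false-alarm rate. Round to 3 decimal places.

z(hit rate) = z(0.93) = 1.4758
z(FA) = z(H) − d' = 1.4758 − 1.70 = -0.2242
false-alarm rate = Φ(-0.2242) = 0.4113

false-alarm rate = 0.411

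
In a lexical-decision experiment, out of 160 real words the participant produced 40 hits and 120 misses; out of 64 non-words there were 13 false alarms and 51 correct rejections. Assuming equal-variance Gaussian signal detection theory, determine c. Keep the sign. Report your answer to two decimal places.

H = 40/160 = 0.2500
FA = 13/64 = 0.2031
Φ⁻¹(H) = -0.6745
Φ⁻¹(FA) = -0.8306
c = −½·[z(H) + z(FA)] = −0.5 × (-0.6745 + (-0.8306)) = 0.75255
c > 0: the participant has a conservative response bias.

c = 0.75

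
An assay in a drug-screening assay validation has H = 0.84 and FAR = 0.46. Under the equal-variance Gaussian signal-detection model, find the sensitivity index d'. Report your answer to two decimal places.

d' = 1.09

Φ⁻¹(H) = 0.9945
Φ⁻¹(FA) = -0.1004
d' = z(H) − z(FA) = 0.9945 − (-0.1004) = 1.0949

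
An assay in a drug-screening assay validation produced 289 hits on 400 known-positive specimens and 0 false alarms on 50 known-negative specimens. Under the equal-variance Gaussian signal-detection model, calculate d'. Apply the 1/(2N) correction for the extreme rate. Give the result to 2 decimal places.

The false-alarm rate is 0/50 = 0, so apply the 1/(2N) correction: FA → 1/(2·50) = 0.01000.
z(H) = z(0.72250) = 0.590
z(FA) = z(0.01000) = -2.326
d' = 0.590 − (-2.326) = 2.916

d' = 2.92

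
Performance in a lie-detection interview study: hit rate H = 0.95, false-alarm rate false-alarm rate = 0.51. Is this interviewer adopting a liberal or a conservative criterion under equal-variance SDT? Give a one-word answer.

z(H) = 1.645, z(FA) = 0.025
c = −½·(z(H) + z(FA)) = -0.835
c < 0 → liberal criterion (biased toward responding “yes”).

liberal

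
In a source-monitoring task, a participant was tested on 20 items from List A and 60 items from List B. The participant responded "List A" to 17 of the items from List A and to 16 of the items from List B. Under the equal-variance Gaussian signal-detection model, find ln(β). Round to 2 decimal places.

ln β = -0.34

H = 17/20 = 0.8500
FA = 16/60 = 0.2667
z(H) = z(0.8500) = 1.036
z(FA) = z(0.2667) = -0.623
ln β = −½·[z(H)² − z(FA)²] = −0.5 × (1.073 − 0.388) = -0.3425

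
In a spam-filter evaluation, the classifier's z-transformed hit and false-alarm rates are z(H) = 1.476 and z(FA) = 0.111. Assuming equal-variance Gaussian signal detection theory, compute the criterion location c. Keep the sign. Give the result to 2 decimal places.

c = -0.79

c = −½·[z(H) + z(FA)] = −½·(1.476 + 0.111) = -0.7935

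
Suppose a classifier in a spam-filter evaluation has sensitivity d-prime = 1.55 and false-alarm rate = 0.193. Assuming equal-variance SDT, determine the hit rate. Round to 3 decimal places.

hit rate = 0.753

z(false-alarm rate) = z(0.193) = -0.8669
z(H) = z(FA) + d' = -0.8669 + 1.55 = 0.6831
hit rate = Φ(0.6831) = 0.7527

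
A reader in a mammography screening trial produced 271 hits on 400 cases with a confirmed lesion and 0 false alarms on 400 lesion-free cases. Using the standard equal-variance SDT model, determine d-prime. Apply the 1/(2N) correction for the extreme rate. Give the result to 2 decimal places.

d-prime = 3.48

The false-alarm rate is 0/400 = 0, so apply the 1/(2N) correction: FA → 1/(2·400) = 0.00125.
z(H) = z(0.67750) = 0.461
z(FA) = z(0.00125) = -3.023
d' = 0.461 − (-3.023) = 3.484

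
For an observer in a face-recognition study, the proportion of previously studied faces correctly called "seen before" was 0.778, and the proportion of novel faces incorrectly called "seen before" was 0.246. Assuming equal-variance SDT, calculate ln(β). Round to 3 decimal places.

ln β = -0.057

z(0.778) = 0.7655, z(0.246) = -0.6871
ln β = −½·[z(H)² − z(FA)²] = −0.5 × (0.5860 − 0.4721) = -0.05695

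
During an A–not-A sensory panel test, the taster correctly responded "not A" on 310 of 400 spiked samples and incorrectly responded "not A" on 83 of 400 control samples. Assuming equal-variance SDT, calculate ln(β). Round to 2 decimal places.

ln β = 0.05

H = 310/400 = 0.7750
FA = 83/400 = 0.2075
Φ⁻¹(0.7750) = 0.755, Φ⁻¹(0.2075) = -0.815
ln β = −½·[z(H)² − z(FA)²] = −0.5 × (0.570 − 0.664) = 0.047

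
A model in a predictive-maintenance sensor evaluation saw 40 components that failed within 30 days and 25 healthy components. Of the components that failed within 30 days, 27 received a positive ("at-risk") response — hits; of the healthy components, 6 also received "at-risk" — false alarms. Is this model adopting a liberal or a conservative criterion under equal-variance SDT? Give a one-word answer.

conservative

z(H) = 0.454, z(FA) = -0.706
c = −½·(z(H) + z(FA)) = 0.126
c > 0 → conservative criterion (biased toward responding “no”).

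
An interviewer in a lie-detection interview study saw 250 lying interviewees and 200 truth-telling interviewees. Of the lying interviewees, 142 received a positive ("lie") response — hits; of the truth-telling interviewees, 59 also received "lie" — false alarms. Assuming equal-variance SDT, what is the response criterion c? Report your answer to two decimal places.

H = 142/250 = 0.5680
FA = 59/200 = 0.2950
z(0.5680) = 0.171, z(0.2950) = -0.539
c = −½·[z(H) + z(FA)] = −0.5 × (0.171 + (-0.539)) = 0.184
c > 0: the interviewer has a conservative response bias.

c = 0.18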